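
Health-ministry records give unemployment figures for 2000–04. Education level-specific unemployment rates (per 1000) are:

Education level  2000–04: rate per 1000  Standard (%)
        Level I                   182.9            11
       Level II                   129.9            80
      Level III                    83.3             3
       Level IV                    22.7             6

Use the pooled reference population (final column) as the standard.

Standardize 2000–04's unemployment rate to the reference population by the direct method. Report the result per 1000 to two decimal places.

Standard weights: 0.11, 0.80, 0.03, 0.06.
Standardized rate: 0.1100×182.9 + 0.8000×129.9 + 0.0300×83.3 + 0.0600×22.7 = 127.9000 per 1000.

127.90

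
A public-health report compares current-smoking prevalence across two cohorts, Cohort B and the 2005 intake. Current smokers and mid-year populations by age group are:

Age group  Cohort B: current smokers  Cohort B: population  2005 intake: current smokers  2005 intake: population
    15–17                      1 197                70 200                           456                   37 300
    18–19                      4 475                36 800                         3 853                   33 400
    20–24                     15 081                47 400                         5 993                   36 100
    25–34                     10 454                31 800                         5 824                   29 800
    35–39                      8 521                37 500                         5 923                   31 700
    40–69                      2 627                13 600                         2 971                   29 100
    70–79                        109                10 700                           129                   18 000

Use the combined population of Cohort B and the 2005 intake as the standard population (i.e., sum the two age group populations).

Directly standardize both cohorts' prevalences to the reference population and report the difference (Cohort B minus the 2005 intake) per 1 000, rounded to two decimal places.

61.81

Age-specific rates per 1 000 for Cohort B: 17.051, 121.603, 318.165, 328.742, 227.227, 193.162, 10.187.
For the 2005 intake: 12.225, 115.359, 166.011, 195.436, 186.845, 102.096, 7.167.
Combined standard total = 463 400; weights = 0.2320, 0.1515, 0.1802, 0.1329, 0.1493, 0.0921, 0.0619.
Cohort B: 0.2320×17.051 + 0.1515×121.603 + 0.1802×318.165 + 0.1329×328.742 + 0.1493×227.227 + 0.0921×193.162 + 0.0619×10.187 = 175.7688 per 1 000.
The 2005 intake: 0.2320×12.225 + 0.1515×115.359 + 0.1802×166.011 + 0.1329×195.436 + 0.1493×186.845 + 0.0921×102.096 + 0.0619×7.167 = 113.9580 per 1 000.
Difference = 175.7688 − 113.9580 = 61.8109.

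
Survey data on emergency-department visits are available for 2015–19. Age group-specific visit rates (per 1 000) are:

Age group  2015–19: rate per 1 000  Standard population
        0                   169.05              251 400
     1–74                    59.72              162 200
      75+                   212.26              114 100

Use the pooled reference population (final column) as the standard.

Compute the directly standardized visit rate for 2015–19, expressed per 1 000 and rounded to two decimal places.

144.79

Standard total = 527 700; weights = 0.4764, 0.3074, 0.2162.
Standardized rate: 0.4764×169.05 + 0.3074×59.72 + 0.2162×212.26 = 144.7880 per 1 000.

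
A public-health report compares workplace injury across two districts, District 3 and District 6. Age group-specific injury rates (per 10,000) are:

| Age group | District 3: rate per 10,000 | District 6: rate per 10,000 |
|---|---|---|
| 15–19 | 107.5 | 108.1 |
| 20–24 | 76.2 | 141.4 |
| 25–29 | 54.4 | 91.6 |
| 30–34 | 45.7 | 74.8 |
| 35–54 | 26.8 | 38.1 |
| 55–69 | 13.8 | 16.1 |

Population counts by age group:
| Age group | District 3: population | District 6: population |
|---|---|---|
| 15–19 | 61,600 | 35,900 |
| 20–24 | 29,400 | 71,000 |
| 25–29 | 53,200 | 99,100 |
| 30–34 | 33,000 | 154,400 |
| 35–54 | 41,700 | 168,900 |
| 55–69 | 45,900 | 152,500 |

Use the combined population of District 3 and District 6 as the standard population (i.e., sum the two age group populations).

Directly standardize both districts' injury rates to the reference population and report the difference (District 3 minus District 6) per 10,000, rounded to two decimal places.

Combined standard total = 946,600; weights = 0.1030, 0.1061, 0.1609, 0.1980, 0.2225, 0.2096.
District 3: 0.1030×107.5 + 0.1061×76.2 + 0.1609×54.4 + 0.1980×45.7 + 0.2225×26.8 + 0.2096×13.8 = 45.8092 per 10,000.
District 6: 0.1030×108.1 + 0.1061×141.4 + 0.1609×91.6 + 0.1980×74.8 + 0.2225×38.1 + 0.2096×16.1 = 67.5286 per 10,000.
Difference = 45.8092 − 67.5286 = -21.7194.

-21.72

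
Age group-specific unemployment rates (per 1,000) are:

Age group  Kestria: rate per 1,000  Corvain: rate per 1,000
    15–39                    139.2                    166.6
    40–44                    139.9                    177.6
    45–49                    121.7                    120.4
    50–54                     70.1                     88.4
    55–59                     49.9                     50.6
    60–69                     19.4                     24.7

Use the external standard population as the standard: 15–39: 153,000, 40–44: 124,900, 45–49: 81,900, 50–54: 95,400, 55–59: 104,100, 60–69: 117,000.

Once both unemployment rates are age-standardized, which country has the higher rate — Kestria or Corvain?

Corvain

Standard total = 676,300; weights = 0.2262, 0.1847, 0.1211, 0.1411, 0.1539, 0.1730.
Kestria: 0.2262×139.2 + 0.1847×139.9 + 0.1211×121.7 + 0.1411×70.1 + 0.1539×49.9 + 0.1730×19.4 = 92.9917 per 1,000.
Corvain: 0.2262×166.6 + 0.1847×177.6 + 0.1211×120.4 + 0.1411×88.4 + 0.1539×50.6 + 0.1730×24.7 = 109.6015 per 1,000.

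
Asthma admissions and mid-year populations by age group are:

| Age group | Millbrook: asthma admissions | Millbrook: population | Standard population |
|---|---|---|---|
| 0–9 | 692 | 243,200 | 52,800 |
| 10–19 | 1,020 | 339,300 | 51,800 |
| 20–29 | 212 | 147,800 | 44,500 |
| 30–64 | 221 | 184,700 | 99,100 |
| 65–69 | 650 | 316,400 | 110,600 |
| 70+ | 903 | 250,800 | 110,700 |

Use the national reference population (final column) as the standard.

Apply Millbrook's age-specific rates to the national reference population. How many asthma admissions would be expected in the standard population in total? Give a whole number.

1114

Age-specific rates per 10,000 for Millbrook: 28.45, 30.06, 14.34, 11.97, 20.54, 36.00.
Expected asthma admissions = Σ (standard pop × age-specific rate ÷ 10,000)
= 52,800×28.45/10,000 + 51,800×30.06/10,000 + 44,500×14.34/10,000 + 99,100×11.97/10,000 + 110,600×20.54/10,000 + 110,700×36.00/10,000
= 150.24 + 155.72 + 63.83 + 118.58 + 227.21 + 398.57 = 1114.15.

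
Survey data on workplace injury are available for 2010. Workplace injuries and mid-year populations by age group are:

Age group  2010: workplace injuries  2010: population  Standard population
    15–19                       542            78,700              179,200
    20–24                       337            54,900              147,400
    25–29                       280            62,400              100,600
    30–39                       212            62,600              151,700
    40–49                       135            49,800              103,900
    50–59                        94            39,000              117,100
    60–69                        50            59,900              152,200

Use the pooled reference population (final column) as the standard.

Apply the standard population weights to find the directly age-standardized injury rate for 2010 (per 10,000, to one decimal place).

Age-specific rates per 10,000 for 2010: 68.87, 61.38, 44.87, 33.87, 27.11, 24.10, 8.35.
Standard total = 952,100; weights = 0.1882, 0.1548, 0.1057, 0.1593, 0.1091, 0.1230, 0.1599.
Standardized rate: 0.1882×68.87 + 0.1548×61.38 + 0.1057×44.87 + 0.1593×33.87 + 0.1091×27.11 + 0.1230×24.10 + 0.1599×8.35 = 39.8596 per 10,000.

39.9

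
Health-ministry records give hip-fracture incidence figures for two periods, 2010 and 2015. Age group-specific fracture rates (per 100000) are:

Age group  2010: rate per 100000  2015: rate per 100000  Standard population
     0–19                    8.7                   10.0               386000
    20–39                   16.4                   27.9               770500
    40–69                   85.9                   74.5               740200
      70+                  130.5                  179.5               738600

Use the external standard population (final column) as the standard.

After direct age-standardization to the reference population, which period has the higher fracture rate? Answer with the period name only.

2015

Standard total = 2635300; weights = 0.1465, 0.2924, 0.2809, 0.2803.
2010: 0.1465×8.7 + 0.2924×16.4 + 0.2809×85.9 + 0.2803×130.5 = 66.7722 per 100000.
2015: 0.1465×10.0 + 0.2924×27.9 + 0.2809×74.5 + 0.2803×179.5 = 80.8563 per 100000.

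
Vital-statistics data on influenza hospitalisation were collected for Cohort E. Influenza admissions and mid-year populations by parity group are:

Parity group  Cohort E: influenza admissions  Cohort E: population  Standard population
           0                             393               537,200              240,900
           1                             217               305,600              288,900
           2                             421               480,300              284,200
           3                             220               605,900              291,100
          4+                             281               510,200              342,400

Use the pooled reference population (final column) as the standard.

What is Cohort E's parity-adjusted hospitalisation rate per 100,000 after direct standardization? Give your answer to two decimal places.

63.89

Parity-specific rates per 100,000 for Cohort E: 73.16, 71.01, 87.65, 36.31, 55.08.
Standard total = 1,447,500; weights = 0.1664, 0.1996, 0.1963, 0.2011, 0.2365.
Standardized rate: 0.1664×73.16 + 0.1996×71.01 + 0.1963×87.65 + 0.2011×36.31 + 0.2365×55.08 = 63.8872 per 100,000.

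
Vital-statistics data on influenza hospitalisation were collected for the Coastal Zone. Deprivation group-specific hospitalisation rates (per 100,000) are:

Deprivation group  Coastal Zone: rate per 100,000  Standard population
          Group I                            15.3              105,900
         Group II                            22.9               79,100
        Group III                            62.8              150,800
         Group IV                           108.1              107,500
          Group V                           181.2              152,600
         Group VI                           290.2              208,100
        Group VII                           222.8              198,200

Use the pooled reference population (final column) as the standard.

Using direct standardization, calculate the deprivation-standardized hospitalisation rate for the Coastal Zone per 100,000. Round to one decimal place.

156.4

Standard total = 1,002,200; weights = 0.1057, 0.0789, 0.1505, 0.1073, 0.1523, 0.2076, 0.1978.
Standardized rate: 0.1057×15.3 + 0.0789×22.9 + 0.1505×62.8 + 0.1073×108.1 + 0.1523×181.2 + 0.2076×290.2 + 0.1978×222.8 = 156.3793 per 100,000.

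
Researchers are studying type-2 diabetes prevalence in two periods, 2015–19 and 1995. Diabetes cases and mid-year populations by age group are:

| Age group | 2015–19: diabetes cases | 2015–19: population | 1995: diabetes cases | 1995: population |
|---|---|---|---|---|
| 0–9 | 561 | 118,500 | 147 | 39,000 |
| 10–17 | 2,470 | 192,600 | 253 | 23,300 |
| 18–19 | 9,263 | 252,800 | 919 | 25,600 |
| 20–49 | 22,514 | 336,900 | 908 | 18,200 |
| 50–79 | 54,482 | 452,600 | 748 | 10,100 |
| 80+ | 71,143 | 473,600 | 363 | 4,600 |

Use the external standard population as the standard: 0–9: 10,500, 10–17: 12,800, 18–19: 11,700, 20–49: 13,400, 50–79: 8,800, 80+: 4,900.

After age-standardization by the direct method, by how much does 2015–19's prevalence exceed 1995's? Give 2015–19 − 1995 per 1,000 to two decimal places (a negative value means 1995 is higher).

Age-specific rates per 1,000 for 2015–19: 4.734, 12.825, 36.642, 66.827, 120.376, 150.217.
For 1995: 3.769, 10.858, 35.898, 49.890, 74.059, 78.913.
Standard total = 62,100; weights = 0.1691, 0.2061, 0.1884, 0.2158, 0.1417, 0.0789.
2015–19: 0.1691×4.734 + 0.2061×12.825 + 0.1884×36.642 + 0.2158×66.827 + 0.1417×120.376 + 0.0789×150.217 = 53.6783 per 1,000.
1995: 0.1691×3.769 + 0.2061×10.858 + 0.1884×35.898 + 0.2158×49.890 + 0.1417×74.059 + 0.0789×78.913 = 37.1256 per 1,000.
Difference = 53.6783 − 37.1256 = 16.5527.

16.55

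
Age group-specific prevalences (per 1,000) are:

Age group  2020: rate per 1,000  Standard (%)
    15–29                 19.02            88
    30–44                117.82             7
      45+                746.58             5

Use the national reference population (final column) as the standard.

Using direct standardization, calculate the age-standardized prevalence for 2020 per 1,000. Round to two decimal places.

62.31

Standard weights: 0.88, 0.07, 0.05.
Standardized rate: 0.8800×19.02 + 0.0700×117.82 + 0.0500×746.58 = 62.3140 per 1,000.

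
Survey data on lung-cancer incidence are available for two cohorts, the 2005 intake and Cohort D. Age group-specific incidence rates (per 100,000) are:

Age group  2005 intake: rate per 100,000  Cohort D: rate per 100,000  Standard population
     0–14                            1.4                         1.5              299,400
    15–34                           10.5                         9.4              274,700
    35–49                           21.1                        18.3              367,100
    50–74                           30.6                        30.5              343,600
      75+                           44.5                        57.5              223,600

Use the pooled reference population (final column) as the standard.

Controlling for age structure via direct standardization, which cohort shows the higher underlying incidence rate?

Cohort D

Standard total = 1,508,400; weights = 0.1985, 0.1821, 0.2434, 0.2278, 0.1482.
The 2005 intake: 0.1985×1.4 + 0.1821×10.5 + 0.2434×21.1 + 0.2278×30.6 + 0.1482×44.5 = 20.8921 per 100,000.
Cohort D: 0.1985×1.5 + 0.1821×9.4 + 0.2434×18.3 + 0.2278×30.5 + 0.1482×57.5 = 21.9345 per 100,000.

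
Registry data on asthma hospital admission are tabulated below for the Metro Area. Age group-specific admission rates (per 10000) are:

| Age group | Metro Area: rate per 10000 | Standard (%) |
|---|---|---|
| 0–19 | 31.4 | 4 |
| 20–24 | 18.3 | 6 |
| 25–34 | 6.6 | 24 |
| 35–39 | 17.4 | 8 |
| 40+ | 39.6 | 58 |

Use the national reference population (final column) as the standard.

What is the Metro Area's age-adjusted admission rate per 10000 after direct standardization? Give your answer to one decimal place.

Standard weights: 0.04, 0.06, 0.24, 0.08, 0.58.
Standardized rate: 0.0400×31.4 + 0.0600×18.3 + 0.2400×6.6 + 0.0800×17.4 + 0.5800×39.6 = 28.2980 per 10000.

28.3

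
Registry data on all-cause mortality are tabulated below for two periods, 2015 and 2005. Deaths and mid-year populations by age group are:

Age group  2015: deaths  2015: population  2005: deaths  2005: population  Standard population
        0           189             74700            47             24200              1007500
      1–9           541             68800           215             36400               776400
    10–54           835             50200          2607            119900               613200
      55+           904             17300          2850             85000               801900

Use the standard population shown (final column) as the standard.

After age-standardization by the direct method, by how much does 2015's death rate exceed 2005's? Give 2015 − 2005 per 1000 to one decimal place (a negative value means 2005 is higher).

Age-specific rates per 1000 for 2015: 2.530, 7.863, 16.633, 52.254.
For 2005: 1.942, 5.907, 21.743, 33.529.
Standard total = 3199000; weights = 0.3149, 0.2427, 0.1917, 0.2507.
2015: 0.3149×2.530 + 0.2427×7.863 + 0.1917×16.633 + 0.2507×52.254 = 18.9924 per 1000.
2005: 0.3149×1.942 + 0.2427×5.907 + 0.1917×21.743 + 0.2507×33.529 = 14.6179 per 1000.
Difference = 18.9924 − 14.6179 = 4.3745.

4.4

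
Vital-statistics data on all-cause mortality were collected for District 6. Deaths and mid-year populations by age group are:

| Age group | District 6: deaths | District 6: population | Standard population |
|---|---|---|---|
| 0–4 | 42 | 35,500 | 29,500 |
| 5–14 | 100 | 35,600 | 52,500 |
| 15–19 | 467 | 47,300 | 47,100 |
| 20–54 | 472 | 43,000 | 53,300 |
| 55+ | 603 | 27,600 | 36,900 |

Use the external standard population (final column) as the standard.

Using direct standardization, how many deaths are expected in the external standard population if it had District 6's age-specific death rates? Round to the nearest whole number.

Age-specific rates per 100,000 for District 6: 118.31, 280.90, 987.32, 1097.67, 2184.78.
Expected deaths = Σ (standard pop × age-specific rate ÷ 100,000)
= 29,500×118.31/100,000 + 52,500×280.90/100,000 + 47,100×987.32/100,000 + 53,300×1097.67/100,000 + 36,900×2184.78/100,000
= 34.90 + 147.47 + 465.03 + 585.06 + 806.18 = 2038.64.

2039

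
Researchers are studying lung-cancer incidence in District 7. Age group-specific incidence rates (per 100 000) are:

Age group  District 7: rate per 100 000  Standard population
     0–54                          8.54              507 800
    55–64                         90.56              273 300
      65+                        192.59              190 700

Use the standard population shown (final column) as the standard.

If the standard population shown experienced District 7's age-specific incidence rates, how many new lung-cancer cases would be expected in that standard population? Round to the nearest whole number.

658

Expected new lung-cancer cases = Σ (standard pop × age-specific rate ÷ 100 000)
= 507 800×8.54/100 000 + 273 300×90.56/100 000 + 190 700×192.59/100 000
= 43.37 + 247.50 + 367.27 = 658.14.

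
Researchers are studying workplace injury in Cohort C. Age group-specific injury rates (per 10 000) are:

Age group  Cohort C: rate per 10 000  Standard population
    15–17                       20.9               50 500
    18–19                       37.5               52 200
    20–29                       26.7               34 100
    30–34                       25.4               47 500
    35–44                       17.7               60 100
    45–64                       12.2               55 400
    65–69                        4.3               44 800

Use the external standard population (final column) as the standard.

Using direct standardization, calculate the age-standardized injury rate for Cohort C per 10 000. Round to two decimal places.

20.49

Standard total = 344 600; weights = 0.1465, 0.1515, 0.0990, 0.1378, 0.1744, 0.1608, 0.1300.
Standardized rate: 0.1465×20.9 + 0.1515×37.5 + 0.0990×26.7 + 0.1378×25.4 + 0.1744×17.7 + 0.1608×12.2 + 0.1300×4.3 = 20.4939 per 10 000.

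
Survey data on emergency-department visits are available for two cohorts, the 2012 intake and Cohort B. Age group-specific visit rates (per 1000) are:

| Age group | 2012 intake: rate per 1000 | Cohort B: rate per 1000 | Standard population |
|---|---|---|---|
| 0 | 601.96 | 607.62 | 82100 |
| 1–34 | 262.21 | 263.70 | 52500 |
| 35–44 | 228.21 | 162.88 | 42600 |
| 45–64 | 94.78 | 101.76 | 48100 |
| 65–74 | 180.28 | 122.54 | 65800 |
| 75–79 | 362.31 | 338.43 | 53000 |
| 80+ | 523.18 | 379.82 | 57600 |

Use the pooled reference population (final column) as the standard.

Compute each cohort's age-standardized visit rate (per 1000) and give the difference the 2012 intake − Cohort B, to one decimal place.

37.9

Standard total = 401700; weights = 0.2044, 0.1307, 0.1060, 0.1197, 0.1638, 0.1319, 0.1434.
The 2012 intake: 0.2044×601.96 + 0.1307×262.21 + 0.1060×228.21 + 0.1197×94.78 + 0.1638×180.28 + 0.1319×362.31 + 0.1434×523.18 = 345.2020 per 1000.
Cohort B: 0.2044×607.62 + 0.1307×263.70 + 0.1060×162.88 + 0.1197×101.76 + 0.1638×122.54 + 0.1319×338.43 + 0.1434×379.82 = 307.2959 per 1000.
Difference = 345.2020 − 307.2959 = 37.9061.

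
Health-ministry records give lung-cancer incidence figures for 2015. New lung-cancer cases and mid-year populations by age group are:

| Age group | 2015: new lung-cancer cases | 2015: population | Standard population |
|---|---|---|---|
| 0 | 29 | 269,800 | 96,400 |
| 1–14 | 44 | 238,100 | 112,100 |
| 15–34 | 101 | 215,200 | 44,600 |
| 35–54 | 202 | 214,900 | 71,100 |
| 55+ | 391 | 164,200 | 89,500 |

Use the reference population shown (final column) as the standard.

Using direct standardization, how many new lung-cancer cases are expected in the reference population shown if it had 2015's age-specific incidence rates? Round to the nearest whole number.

332

Age-specific rates per 100,000 for 2015: 10.75, 18.48, 46.93, 94.00, 238.12.
Expected new lung-cancer cases = Σ (standard pop × age-specific rate ÷ 100,000)
= 96,400×10.75/100,000 + 112,100×18.48/100,000 + 44,600×46.93/100,000 + 71,100×94.00/100,000 + 89,500×238.12/100,000
= 10.36 + 20.72 + 20.93 + 66.83 + 213.12 = 331.96.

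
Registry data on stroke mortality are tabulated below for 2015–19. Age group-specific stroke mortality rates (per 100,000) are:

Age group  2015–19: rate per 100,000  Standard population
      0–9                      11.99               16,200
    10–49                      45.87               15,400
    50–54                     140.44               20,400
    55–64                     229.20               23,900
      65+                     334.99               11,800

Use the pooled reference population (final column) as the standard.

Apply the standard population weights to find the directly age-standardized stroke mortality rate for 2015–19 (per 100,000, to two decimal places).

Standard total = 87,700; weights = 0.1847, 0.1756, 0.2326, 0.2725, 0.1345.
Standardized rate: 0.1847×11.99 + 0.1756×45.87 + 0.2326×140.44 + 0.2725×229.20 + 0.1345×334.99 = 150.4718 per 100,000.

150.47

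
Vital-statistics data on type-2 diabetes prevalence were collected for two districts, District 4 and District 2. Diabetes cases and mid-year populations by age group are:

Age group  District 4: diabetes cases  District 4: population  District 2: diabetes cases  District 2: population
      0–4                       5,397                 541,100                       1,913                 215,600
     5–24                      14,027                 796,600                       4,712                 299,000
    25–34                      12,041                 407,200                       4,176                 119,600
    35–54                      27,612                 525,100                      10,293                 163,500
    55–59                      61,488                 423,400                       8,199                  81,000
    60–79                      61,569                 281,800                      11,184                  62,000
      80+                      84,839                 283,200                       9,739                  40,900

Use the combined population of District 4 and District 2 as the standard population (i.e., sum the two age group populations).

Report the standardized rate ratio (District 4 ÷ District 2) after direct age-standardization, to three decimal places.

Age-specific rates per 1,000 for District 4: 9.974, 17.609, 29.570, 52.584, 145.224, 218.485, 299.573.
For District 2: 8.873, 15.759, 34.916, 62.954, 101.222, 180.387, 238.117.
Combined standard total = 4,240,000; weights = 0.1785, 0.2584, 0.1242, 0.1624, 0.1190, 0.0811, 0.0764.
District 4: 0.1785×9.974 + 0.2584×17.609 + 0.1242×29.570 + 0.1624×52.584 + 0.1190×145.224 + 0.0811×218.485 + 0.0764×299.573 = 76.4350 per 1,000.
District 2: 0.1785×8.873 + 0.2584×15.759 + 0.1242×34.916 + 0.1624×62.954 + 0.1190×101.222 + 0.0811×180.387 + 0.0764×238.117 = 65.0876 per 1,000.
Ratio = 76.4350 ÷ 65.0876 = 1.17434.

1.174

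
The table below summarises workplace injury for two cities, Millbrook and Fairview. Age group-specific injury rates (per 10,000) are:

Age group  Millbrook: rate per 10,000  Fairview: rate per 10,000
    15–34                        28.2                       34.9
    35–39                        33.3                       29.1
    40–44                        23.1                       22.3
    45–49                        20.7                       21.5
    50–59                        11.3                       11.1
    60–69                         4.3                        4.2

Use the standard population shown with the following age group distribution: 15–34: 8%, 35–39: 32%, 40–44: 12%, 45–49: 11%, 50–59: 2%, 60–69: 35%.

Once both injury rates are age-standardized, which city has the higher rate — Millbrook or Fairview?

Standard weights: 0.08, 0.32, 0.12, 0.11, 0.02, 0.35.
Millbrook: 0.0800×28.2 + 0.3200×33.3 + 0.1200×23.1 + 0.1100×20.7 + 0.0200×11.3 + 0.3500×4.3 = 19.6920 per 10,000.
Fairview: 0.0800×34.9 + 0.3200×29.1 + 0.1200×22.3 + 0.1100×21.5 + 0.0200×11.1 + 0.3500×4.2 = 18.8370 per 10,000.

Millbrook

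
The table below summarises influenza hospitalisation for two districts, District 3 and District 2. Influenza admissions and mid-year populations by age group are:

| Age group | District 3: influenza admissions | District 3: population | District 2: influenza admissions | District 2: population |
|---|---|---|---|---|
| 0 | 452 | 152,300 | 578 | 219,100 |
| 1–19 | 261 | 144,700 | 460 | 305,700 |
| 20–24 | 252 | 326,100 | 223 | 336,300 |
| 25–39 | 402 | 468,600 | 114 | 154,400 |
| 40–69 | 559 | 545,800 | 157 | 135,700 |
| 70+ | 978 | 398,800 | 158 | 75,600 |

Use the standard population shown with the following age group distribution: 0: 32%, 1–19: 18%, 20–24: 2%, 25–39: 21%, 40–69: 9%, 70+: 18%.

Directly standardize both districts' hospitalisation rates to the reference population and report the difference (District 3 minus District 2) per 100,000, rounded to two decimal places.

23.99

Age-specific rates per 100,000 for District 3: 296.78, 180.37, 77.28, 85.79, 102.42, 245.24.
For District 2: 263.81, 150.47, 66.31, 73.83, 115.70, 208.99.
Standard weights: 0.32, 0.18, 0.02, 0.21, 0.09, 0.18.
District 3: 0.3200×296.78 + 0.1800×180.37 + 0.0200×77.28 + 0.2100×85.79 + 0.0900×102.42 + 0.1800×245.24 = 200.3586 per 100,000.
District 2: 0.3200×263.81 + 0.1800×150.47 + 0.0200×66.31 + 0.2100×73.83 + 0.0900×115.70 + 0.1800×208.99 = 176.3666 per 100,000.
Difference = 200.3586 − 176.3666 = 23.9921.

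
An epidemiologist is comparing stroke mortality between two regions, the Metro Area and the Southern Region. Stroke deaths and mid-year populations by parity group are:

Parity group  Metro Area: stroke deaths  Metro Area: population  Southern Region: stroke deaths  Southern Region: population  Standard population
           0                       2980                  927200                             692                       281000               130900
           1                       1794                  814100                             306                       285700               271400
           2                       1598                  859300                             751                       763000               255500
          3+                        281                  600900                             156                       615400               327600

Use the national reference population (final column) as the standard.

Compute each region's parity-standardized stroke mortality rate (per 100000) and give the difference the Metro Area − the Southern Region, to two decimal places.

70.99

Parity-specific rates per 100000 for the Metro Area: 321.40, 220.37, 185.97, 46.76.
For the Southern Region: 246.26, 107.11, 98.43, 25.35.
Standard total = 985400; weights = 0.1328, 0.2754, 0.2593, 0.3325.
The Metro Area: 0.1328×321.40 + 0.2754×220.37 + 0.2593×185.97 + 0.3325×46.76 = 167.1525 per 100000.
The Southern Region: 0.1328×246.26 + 0.2754×107.11 + 0.2593×98.43 + 0.3325×25.35 = 96.1608 per 100000.
Difference = 167.1525 − 96.1608 = 70.9917.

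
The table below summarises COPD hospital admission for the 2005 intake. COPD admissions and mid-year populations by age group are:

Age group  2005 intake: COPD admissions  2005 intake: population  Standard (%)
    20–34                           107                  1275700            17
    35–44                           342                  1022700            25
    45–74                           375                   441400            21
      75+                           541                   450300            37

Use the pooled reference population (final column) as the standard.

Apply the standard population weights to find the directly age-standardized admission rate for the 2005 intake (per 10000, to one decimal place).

Age-specific rates per 10000 for the 2005 intake: 0.84, 3.34, 8.50, 12.01.
Standard weights: 0.17, 0.25, 0.21, 0.37.
Standardized rate: 0.1700×0.84 + 0.2500×3.34 + 0.2100×8.50 + 0.3700×12.01 = 7.2080 per 10000.

7.2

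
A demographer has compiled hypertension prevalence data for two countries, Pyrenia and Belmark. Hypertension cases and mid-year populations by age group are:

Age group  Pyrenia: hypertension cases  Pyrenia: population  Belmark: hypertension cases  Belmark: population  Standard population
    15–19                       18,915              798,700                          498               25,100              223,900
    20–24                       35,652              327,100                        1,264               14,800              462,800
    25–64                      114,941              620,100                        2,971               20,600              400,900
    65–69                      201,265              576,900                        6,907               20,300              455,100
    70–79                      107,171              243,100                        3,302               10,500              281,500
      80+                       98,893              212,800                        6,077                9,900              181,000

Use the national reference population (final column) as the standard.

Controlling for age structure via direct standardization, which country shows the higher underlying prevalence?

Age-specific rates per 1,000 for Pyrenia: 23.682, 108.994, 185.359, 348.873, 440.852, 464.723.
For Belmark: 19.841, 85.405, 144.223, 340.246, 314.476, 613.838.
Standard total = 2,005,200; weights = 0.1117, 0.2308, 0.1999, 0.2270, 0.1404, 0.0903.
Pyrenia: 0.1117×23.682 + 0.2308×108.994 + 0.1999×185.359 + 0.2270×348.873 + 0.1404×440.852 + 0.0903×464.723 = 247.8766 per 1,000.
Belmark: 0.1117×19.841 + 0.2308×85.405 + 0.1999×144.223 + 0.2270×340.246 + 0.1404×314.476 + 0.0903×613.838 = 227.5399 per 1,000.
The crude rates (207.59 vs 207.70) would put Belmark higher, but that reflects its age composition; once standardized to a common age structure, Pyrenia has the higher underlying rate.

Pyrenia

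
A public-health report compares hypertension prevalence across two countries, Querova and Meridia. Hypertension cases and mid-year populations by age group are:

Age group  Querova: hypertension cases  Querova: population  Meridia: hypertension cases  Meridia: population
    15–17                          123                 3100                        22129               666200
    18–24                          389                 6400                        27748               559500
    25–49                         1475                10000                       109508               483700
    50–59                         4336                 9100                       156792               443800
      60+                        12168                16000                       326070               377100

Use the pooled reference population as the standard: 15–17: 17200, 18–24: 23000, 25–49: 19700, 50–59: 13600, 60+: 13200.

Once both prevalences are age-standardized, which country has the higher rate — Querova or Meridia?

Meridia

Age-specific rates per 1000 for Querova: 39.677, 60.781, 147.500, 476.484, 760.500.
For Meridia: 33.217, 49.594, 226.397, 353.294, 864.678.
Standard total = 86700; weights = 0.1984, 0.2653, 0.2272, 0.1569, 0.1522.
Querova: 0.1984×39.677 + 0.2653×60.781 + 0.2272×147.500 + 0.1569×476.484 + 0.1522×760.500 = 248.0386 per 1000.
Meridia: 0.1984×33.217 + 0.2653×49.594 + 0.2272×226.397 + 0.1569×353.294 + 0.1522×864.678 = 258.2533 per 1000.
The crude rates (414.60 vs 253.82) would put Querova higher, but that reflects its age composition; once standardized to a common age structure, Meridia has the higher underlying rate.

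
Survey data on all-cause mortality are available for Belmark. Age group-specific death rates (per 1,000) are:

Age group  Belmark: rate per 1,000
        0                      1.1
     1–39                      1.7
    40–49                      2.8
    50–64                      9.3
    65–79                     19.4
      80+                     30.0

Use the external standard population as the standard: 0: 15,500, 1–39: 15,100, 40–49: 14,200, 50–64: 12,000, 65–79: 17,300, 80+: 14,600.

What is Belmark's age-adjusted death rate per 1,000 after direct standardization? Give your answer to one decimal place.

10.9

Standard total = 88,700; weights = 0.1747, 0.1702, 0.1601, 0.1353, 0.1950, 0.1646.
Standardized rate: 0.1747×1.1 + 0.1702×1.7 + 0.1601×2.8 + 0.1353×9.3 + 0.1950×19.4 + 0.1646×30.0 = 10.9098 per 1,000.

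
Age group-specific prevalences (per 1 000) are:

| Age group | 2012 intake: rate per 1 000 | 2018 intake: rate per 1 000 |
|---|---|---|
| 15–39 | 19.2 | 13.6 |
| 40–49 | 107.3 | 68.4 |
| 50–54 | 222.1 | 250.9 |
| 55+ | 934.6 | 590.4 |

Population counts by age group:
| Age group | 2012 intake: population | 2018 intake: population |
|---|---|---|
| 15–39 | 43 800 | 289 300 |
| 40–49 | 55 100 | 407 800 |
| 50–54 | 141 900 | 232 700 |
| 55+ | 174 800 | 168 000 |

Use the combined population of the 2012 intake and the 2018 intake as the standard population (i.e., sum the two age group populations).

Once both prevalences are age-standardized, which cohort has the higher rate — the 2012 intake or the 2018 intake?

Combined standard total = 1 513 400; weights = 0.2201, 0.3059, 0.2475, 0.2265.
The 2012 intake: 0.2201×19.2 + 0.3059×107.3 + 0.2475×222.1 + 0.2265×934.6 = 303.7163 per 1 000.
The 2018 intake: 0.2201×13.6 + 0.3059×68.4 + 0.2475×250.9 + 0.2265×590.4 = 219.7494 per 1 000.

2012 intake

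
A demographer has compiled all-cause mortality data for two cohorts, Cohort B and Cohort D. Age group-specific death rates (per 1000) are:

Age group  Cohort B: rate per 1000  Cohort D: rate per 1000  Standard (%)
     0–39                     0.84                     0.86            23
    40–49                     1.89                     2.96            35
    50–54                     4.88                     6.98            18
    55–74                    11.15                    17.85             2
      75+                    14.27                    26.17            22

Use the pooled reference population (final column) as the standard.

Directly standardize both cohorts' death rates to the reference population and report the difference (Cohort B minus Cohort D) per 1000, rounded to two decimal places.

Standard weights: 0.23, 0.35, 0.18, 0.02, 0.22.
Cohort B: 0.2300×0.84 + 0.3500×1.89 + 0.1800×4.88 + 0.0200×11.15 + 0.2200×14.27 = 5.0955 per 1000.
Cohort D: 0.2300×0.86 + 0.3500×2.96 + 0.1800×6.98 + 0.0200×17.85 + 0.2200×26.17 = 8.6046 per 1000.
Difference = 5.0955 − 8.6046 = -3.5091.

-3.51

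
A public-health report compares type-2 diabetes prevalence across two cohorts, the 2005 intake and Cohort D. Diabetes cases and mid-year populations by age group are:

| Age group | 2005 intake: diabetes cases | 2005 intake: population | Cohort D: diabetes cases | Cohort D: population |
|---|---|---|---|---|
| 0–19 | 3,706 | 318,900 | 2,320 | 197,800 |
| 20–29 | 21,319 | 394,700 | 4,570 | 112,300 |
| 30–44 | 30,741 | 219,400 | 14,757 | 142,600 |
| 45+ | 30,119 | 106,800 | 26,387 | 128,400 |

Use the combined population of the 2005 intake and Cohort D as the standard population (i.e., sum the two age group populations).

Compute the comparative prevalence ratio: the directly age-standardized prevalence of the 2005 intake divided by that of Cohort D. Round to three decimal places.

Age-specific rates per 1,000 for the 2005 intake: 11.621, 54.013, 140.114, 282.013.
For Cohort D: 11.729, 40.695, 103.485, 205.506.
Combined standard total = 1,620,900; weights = 0.3188, 0.3128, 0.2233, 0.1451.
The 2005 intake: 0.3188×11.621 + 0.3128×54.013 + 0.2233×140.114 + 0.1451×282.013 = 92.8127 per 1,000.
Cohort D: 0.3188×11.729 + 0.3128×40.695 + 0.2233×103.485 + 0.1451×205.506 = 69.3993 per 1,000.
Ratio = 92.8127 ÷ 69.3993 = 1.33737.

1.337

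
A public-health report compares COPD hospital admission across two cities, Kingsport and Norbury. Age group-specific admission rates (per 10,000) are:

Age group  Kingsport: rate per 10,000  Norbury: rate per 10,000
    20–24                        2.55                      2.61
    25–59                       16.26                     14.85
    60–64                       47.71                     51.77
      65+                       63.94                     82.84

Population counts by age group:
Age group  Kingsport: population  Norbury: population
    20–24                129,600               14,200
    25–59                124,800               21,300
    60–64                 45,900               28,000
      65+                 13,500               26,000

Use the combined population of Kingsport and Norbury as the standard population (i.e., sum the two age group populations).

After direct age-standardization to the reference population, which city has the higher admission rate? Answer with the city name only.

Combined standard total = 403,300; weights = 0.3566, 0.3623, 0.1832, 0.0979.
Kingsport: 0.3566×2.55 + 0.3623×16.26 + 0.1832×47.71 + 0.0979×63.94 = 21.8043 per 10,000.
Norbury: 0.3566×2.61 + 0.3623×14.85 + 0.1832×51.77 + 0.0979×82.84 = 23.9100 per 10,000.

Norbury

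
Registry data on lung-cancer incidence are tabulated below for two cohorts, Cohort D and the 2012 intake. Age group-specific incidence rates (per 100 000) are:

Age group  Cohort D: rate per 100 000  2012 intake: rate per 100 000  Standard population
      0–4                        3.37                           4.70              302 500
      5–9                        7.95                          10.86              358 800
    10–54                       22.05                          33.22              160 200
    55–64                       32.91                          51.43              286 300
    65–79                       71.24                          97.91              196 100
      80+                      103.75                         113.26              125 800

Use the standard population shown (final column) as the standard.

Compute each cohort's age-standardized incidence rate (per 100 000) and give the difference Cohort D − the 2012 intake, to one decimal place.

Standard total = 1 429 700; weights = 0.2116, 0.2510, 0.1121, 0.2003, 0.1372, 0.0880.
Cohort D: 0.2116×3.37 + 0.2510×7.95 + 0.1121×22.05 + 0.2003×32.91 + 0.1372×71.24 + 0.0880×103.75 = 30.6696 per 100 000.
The 2012 intake: 0.2116×4.70 + 0.2510×10.86 + 0.1121×33.22 + 0.2003×51.43 + 0.1372×97.91 + 0.0880×113.26 = 41.1365 per 100 000.
Difference = 30.6696 − 41.1365 = -10.4669.

-10.5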